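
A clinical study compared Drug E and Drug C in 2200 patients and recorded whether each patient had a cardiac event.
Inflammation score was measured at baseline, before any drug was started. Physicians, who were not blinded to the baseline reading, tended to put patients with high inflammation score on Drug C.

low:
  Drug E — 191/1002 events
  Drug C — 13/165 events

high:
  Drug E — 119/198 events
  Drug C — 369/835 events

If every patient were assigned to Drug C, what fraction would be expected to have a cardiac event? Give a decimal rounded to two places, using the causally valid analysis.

0.25

Within every inflammation score level Drug C has the lower rate, yet pooled Drug E does — Simpson's reversal.
Inflammation score satisfies the back-door criterion: it is not a descendant of the drug, and it blocks the spurious path from drug to outcome. Adjusting for it (i.e., using the within-inflammation score rates) gives the causal effect.
Standardising Drug C to the population inflammation score mix: 0.530·13/165 + 0.470·369/835 = 0.249.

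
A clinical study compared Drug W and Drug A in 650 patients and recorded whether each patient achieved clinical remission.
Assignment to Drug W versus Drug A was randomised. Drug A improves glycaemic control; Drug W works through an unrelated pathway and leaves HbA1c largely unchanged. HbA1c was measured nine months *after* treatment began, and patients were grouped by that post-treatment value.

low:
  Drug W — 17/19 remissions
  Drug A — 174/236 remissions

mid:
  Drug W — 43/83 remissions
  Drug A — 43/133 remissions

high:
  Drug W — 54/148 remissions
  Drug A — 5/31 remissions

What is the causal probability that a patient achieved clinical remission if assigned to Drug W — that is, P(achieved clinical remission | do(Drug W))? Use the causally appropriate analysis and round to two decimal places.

0.46

The HbA1c-specific comparison favours Drug W throughout, but the pooled figures favour Drug A. The question is whether to condition on HbA1c.
Stratifying would compare drugs among patients the drugs themselves sorted into HbA1c groups — a form of selection on an intermediate. The unconditioned pooled rates give the total causal effect.
So P(outcome | do(Drug W)) is just the pooled rate for Drug W: 114/250 = 0.456.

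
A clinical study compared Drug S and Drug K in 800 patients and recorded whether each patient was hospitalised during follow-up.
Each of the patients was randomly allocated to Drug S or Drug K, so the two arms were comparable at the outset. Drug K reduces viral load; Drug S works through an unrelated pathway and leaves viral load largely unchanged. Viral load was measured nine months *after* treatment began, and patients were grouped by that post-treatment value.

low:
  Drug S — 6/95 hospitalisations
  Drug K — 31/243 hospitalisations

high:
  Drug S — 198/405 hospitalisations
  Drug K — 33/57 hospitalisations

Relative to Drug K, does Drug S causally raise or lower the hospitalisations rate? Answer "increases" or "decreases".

The stratified and pooled comparisons disagree (Drug S wins within each viral load; Drug K wins overall), so the answer turns on the causal role of viral load.
Stratifying would compare drugs among patients the drugs themselves sorted into viral load groups — a form of selection on an intermediate. The unconditioned pooled rates give the total causal effect.
Pooled: Drug S 40.8% vs Drug K 21.3%; Drug K is lower overall.

increases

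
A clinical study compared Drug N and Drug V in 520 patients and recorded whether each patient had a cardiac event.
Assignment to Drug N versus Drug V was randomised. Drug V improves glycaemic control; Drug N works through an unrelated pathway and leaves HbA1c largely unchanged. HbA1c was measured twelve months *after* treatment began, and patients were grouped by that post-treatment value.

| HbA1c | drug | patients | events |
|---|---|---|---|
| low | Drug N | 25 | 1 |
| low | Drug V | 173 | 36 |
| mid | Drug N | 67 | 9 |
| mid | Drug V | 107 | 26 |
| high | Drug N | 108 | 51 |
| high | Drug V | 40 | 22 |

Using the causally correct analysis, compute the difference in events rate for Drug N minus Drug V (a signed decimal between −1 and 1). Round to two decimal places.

+0.04

Drug N is lower inside every HbA1c stratum but Drug V is lower in aggregate. Whether to stratify depends on how HbA1c relates to the drug.
HbA1c is recorded after the drug and is itself shifted by it — it sits on the causal path from drug to outcome. Conditioning on a mediator would strip out part of the effect we want; the pooled comparison gives the total causal effect.
The causal difference is the pooled difference: 0.305 − 0.263 = +0.043.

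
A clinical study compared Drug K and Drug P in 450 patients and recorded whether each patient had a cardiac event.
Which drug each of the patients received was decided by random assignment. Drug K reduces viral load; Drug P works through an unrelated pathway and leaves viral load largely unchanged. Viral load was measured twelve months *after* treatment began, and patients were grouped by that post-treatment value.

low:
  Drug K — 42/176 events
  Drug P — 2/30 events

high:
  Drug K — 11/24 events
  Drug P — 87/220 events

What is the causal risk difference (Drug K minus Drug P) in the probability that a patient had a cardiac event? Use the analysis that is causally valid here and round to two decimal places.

-0.09

Viral load is downstream of the drug. One should not condition on a consequence of treatment, so the overall rates are the right comparison.
The causal difference is the pooled difference: 0.265 − 0.356 = -0.091.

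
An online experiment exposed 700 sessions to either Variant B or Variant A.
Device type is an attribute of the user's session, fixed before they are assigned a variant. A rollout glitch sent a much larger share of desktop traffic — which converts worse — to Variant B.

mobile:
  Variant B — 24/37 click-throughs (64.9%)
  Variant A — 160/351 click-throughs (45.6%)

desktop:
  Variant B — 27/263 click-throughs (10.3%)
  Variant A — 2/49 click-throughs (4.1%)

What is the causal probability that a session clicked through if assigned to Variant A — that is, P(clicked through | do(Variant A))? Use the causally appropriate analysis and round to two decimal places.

0.27

The device type-specific comparison favours Variant B throughout, but the pooled figures favour Variant A. The question is whether to condition on device type.
Device type is set before the variant has any effect — it is not caused by the variant — and it independently drives the outcome. That makes it a confounder, so the causal comparison is within device type levels.
Standardising Variant A to the population device type mix: 0.554·160/351 + 0.446·2/49 = 0.271.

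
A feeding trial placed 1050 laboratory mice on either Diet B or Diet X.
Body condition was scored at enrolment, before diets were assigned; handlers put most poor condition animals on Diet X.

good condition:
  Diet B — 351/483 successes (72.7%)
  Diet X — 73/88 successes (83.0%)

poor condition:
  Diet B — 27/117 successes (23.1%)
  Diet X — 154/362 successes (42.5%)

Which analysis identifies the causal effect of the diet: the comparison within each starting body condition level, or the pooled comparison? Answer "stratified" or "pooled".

The stratified and pooled comparisons disagree (Diet X wins within each starting body condition; Diet B wins overall), so the answer turns on the causal role of starting body condition.
Starting body condition satisfies the back-door criterion: it is not a descendant of the diet, and it blocks the spurious path from diet to outcome. Adjusting for it (i.e., using the within-starting body condition rates) gives the causal effect.
Within each level — good condition: 72.7% vs 83.0%; poor condition: 23.1% vs 42.5% — Diet X is higher every time.

stratified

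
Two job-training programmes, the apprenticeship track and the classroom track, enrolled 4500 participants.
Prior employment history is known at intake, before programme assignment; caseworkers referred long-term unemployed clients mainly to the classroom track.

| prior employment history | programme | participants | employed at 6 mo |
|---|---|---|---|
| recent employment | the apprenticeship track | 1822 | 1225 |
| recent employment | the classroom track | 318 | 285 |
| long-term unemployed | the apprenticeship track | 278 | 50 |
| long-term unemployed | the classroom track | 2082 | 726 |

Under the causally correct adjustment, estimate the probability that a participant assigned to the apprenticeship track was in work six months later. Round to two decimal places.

Since prior employment history is a pre-existing factor (not a product of the programme) and it affects the outcome on its own, it is a confounder. The stratified rates, not the pooled rate, identify the causal effect.
Standardising the apprenticeship track to the population prior employment history mix: 0.476·1225/1822 + 0.524·50/278 = 0.414.

0.41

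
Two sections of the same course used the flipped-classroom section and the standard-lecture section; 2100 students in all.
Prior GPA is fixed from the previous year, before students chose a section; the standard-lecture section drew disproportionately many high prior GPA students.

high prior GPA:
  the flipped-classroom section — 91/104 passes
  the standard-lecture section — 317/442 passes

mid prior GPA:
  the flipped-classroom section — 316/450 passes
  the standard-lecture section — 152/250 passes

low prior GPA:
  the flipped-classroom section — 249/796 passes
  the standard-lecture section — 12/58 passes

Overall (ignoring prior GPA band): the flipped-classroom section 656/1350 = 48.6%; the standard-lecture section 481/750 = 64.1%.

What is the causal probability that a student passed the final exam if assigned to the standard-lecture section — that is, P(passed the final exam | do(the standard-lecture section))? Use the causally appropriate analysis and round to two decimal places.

0.47

The imbalance in prior GPA band arose from how students were allocated, not from anything the teaching method did; and prior GPA band independently affects the outcome. The pooled gap is confounded — condition on prior GPA band.
Standardising the standard-lecture section to the population prior GPA band mix: 0.260·317/442 + 0.333·152/250 + 0.407·12/58 = 0.473.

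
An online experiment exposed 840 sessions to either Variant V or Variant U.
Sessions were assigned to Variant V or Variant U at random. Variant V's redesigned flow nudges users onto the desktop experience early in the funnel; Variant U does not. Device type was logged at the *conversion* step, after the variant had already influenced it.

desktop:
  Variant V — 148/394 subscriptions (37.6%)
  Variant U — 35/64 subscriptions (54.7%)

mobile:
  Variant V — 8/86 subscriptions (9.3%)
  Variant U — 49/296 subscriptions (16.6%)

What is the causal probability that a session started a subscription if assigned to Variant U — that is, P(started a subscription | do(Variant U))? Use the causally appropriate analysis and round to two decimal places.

0.23

Because the variant influences device type, device type is a post-treatment mediator, not a confounder. Stratifying on it would bias the estimate; the causal effect is the crude pooled difference.
So P(outcome | do(Variant U)) is just the pooled rate for Variant U: 84/360 = 0.233.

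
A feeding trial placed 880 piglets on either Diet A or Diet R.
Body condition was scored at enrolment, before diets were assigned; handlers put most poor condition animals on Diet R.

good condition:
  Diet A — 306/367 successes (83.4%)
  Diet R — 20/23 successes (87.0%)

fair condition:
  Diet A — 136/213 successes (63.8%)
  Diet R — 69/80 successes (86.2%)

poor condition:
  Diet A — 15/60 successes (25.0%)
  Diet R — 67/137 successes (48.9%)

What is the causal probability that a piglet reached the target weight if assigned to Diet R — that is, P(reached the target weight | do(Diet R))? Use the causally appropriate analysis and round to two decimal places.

0.78

The starting body condition-specific comparison favours Diet R throughout, but the pooled figures favour Diet A. The question is whether to condition on starting body condition.
Starting body condition differs across diets for reasons unrelated to any effect of the diet itself, and it separately predicts the outcome — a classic confounder. We must compare within starting body condition levels.
Standardising Diet R to the population starting body condition mix: 0.443·20/23 + 0.333·69/80 + 0.224·67/137 = 0.782.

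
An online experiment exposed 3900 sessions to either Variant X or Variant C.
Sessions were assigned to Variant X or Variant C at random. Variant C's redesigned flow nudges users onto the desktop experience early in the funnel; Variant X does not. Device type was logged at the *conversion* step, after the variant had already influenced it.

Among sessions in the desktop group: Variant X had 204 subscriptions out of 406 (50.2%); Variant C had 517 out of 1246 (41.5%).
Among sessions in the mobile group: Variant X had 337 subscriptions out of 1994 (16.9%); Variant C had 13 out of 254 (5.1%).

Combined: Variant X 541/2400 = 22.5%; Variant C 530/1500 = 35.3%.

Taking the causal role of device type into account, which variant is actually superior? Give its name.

Variant C

Device type lies on the pathway variant → device type → outcome, so adjusting for it blocks the indirect effect. For the total causal effect of variant, use the unadjusted pooled rates.
Pooled: Variant X 22.5% vs Variant C 35.3%; Variant C is higher overall.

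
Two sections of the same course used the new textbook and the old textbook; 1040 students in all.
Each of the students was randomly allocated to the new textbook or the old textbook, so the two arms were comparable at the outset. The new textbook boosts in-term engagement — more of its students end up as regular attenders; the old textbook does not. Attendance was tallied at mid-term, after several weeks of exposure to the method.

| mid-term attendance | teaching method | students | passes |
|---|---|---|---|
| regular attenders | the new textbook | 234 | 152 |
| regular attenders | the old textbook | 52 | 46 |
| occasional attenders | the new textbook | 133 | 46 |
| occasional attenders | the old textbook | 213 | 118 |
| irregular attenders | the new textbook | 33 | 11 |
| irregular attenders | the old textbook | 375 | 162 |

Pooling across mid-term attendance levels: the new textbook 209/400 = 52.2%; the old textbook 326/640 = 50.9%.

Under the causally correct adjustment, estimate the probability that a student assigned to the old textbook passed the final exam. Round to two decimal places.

the old textbook is higher inside every mid-term attendance stratum but the new textbook is higher in aggregate. Whether to stratify depends on how mid-term attendance relates to the teaching method.
Because the teaching method influences mid-term attendance, mid-term attendance is a post-treatment mediator, not a confounder. Stratifying on it would bias the estimate; the causal effect is the crude pooled difference.
So P(outcome | do(the old textbook)) is just the pooled rate for the old textbook: 326/640 = 0.509.

0.51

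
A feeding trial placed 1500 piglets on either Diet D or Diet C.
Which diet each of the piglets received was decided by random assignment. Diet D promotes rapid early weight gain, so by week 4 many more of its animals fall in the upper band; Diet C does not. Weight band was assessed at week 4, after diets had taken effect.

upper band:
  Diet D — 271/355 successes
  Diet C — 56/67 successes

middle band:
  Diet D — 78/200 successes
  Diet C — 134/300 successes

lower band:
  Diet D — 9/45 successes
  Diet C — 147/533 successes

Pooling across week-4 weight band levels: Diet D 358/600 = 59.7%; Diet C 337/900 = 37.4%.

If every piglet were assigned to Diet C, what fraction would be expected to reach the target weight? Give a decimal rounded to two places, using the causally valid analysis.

The stratified and pooled comparisons disagree (Diet C wins within each week-4 weight band; Diet D wins overall), so the answer turns on the causal role of week-4 weight band.
Week-4 weight band here is a post-treatment variable shaped by the diet; conditioning on it would introduce bias rather than remove it. The overall comparison is the causal one.
So P(outcome | do(Diet C)) is just the pooled rate for Diet C: 337/900 = 0.374.

0.37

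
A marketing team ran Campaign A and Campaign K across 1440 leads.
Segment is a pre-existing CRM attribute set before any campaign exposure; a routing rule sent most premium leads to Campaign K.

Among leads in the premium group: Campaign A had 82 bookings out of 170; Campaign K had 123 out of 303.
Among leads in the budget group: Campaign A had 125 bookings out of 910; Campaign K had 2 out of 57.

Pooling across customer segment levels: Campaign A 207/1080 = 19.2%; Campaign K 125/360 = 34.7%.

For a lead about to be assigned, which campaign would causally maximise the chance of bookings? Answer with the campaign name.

Within every customer segment level Campaign A has the higher rate, yet pooled Campaign K does — Simpson's reversal.
Customer segment is set before the campaign has any effect — it is not caused by the campaign — and it independently drives the outcome. That makes it a confounder, so the causal comparison is within customer segment levels.
Within each level — premium: 48.2% vs 40.6%; budget: 13.7% vs 3.5% — Campaign A is higher every time.

Campaign A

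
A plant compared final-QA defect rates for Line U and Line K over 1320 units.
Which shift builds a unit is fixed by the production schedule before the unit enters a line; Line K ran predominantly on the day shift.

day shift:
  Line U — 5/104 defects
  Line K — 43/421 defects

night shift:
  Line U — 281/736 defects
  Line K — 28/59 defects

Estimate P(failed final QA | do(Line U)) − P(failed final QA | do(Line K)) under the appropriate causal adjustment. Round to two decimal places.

-0.08

The stratified and pooled comparisons disagree (Line U wins within each shift; Line K wins overall), so the answer turns on the causal role of shift.
Shift differs across lines for reasons unrelated to any effect of the line itself, and it separately predicts the outcome — a classic confounder. We must compare within shift levels.
Adjusting over the population distribution of shift: 0.398·(0.048−0.102) + 0.602·(0.382−0.475) = -0.077.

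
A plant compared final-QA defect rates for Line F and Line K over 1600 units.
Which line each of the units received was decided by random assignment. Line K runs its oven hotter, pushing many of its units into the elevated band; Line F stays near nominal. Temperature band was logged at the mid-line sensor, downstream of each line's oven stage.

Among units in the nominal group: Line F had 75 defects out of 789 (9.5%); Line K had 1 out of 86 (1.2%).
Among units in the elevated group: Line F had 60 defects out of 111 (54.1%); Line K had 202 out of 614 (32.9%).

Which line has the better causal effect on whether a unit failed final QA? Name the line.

Line F

Line K is lower inside every in-process temperature band stratum but Line F is lower in aggregate. Whether to stratify depends on how in-process temperature band relates to the line.
Stratifying would compare lines among units the lines themselves sorted into in-process temperature band groups — a form of selection on an intermediate. The unconditioned pooled rates give the total causal effect.
Pooled: Line F 15.0% vs Line K 29.0%; Line F is lower overall.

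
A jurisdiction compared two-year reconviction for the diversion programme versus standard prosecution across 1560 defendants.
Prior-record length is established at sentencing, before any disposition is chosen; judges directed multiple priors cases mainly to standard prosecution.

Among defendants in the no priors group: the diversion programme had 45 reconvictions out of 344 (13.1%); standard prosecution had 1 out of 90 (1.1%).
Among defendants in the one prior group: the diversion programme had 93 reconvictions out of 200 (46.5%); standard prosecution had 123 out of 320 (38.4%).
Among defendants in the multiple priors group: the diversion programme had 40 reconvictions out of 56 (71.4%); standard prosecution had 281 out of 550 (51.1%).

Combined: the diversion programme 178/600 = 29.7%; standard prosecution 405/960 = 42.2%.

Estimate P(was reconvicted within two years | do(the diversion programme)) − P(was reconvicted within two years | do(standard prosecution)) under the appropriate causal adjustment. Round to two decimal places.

standard prosecution is lower inside every prior-record length stratum but the diversion programme is lower in aggregate. Whether to stratify depends on how prior-record length relates to the disposition.
Prior-record length is set before the disposition has any effect — it is not caused by the disposition — and it independently drives the outcome. That makes it a confounder, so the causal comparison is within prior-record length levels.
Adjusting over the population distribution of prior-record length: 0.278·(0.131−0.011) + 0.333·(0.465−0.384) + 0.388·(0.714−0.511) = +0.139.

+0.14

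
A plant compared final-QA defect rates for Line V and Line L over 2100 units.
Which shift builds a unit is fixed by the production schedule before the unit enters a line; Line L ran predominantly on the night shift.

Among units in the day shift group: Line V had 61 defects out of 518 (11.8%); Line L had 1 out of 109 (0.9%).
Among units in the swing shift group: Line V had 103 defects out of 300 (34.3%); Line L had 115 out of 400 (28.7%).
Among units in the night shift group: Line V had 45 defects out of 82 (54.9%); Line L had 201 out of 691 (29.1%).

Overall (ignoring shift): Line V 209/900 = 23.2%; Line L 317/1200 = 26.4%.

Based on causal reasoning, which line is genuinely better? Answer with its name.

Shift satisfies the back-door criterion: it is not a descendant of the line, and it blocks the spurious path from line to outcome. Adjusting for it (i.e., using the within-shift rates) gives the causal effect.
Within each level — day shift: 11.8% vs 0.9%; swing shift: 34.3% vs 28.7%; night shift: 54.9% vs 29.1% — Line L is lower every time.

Line L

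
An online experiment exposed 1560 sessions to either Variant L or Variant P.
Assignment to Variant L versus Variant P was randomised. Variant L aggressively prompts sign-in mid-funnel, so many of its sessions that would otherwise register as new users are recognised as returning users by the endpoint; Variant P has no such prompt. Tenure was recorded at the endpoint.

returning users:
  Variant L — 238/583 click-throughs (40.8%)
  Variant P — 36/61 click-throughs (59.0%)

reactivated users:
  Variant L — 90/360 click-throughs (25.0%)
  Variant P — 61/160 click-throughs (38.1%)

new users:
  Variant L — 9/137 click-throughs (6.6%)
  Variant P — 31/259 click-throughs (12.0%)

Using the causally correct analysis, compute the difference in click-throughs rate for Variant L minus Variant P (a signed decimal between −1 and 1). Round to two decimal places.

User tenure lies on the pathway variant → user tenure → outcome, so adjusting for it blocks the indirect effect. For the total causal effect of variant, use the unadjusted pooled rates.
The causal difference is the pooled difference: 0.312 − 0.267 = +0.045.

+0.05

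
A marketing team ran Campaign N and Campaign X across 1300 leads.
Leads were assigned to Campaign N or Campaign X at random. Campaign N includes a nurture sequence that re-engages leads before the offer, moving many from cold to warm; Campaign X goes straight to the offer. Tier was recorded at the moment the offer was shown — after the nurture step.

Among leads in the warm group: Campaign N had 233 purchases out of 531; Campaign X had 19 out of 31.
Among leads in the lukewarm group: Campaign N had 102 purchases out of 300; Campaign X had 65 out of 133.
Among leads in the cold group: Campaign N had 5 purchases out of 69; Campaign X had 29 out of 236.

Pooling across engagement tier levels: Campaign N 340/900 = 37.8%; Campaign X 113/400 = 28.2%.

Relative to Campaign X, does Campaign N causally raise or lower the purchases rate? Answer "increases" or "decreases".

Engagement tier lies on the pathway campaign → engagement tier → outcome, so adjusting for it blocks the indirect effect. For the total causal effect of campaign, use the unadjusted pooled rates.
Pooled: Campaign N 37.8% vs Campaign X 28.2%; Campaign N is higher overall.

increases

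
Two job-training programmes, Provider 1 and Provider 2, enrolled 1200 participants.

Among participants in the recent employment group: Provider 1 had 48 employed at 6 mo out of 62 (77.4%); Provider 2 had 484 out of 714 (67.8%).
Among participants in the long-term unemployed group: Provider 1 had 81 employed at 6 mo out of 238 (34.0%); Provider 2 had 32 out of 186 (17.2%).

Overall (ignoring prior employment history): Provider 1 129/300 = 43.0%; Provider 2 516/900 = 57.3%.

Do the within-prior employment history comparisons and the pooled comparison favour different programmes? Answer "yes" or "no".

yes

Within each prior employment history level (recent employment 77.4% vs 67.8%; long-term unemployed 34.0% vs 17.2%), Provider 1 has the higher rate every time. Pooled: 43.0% vs 57.3% — Provider 2 has the higher rate overall. The two comparisons disagree.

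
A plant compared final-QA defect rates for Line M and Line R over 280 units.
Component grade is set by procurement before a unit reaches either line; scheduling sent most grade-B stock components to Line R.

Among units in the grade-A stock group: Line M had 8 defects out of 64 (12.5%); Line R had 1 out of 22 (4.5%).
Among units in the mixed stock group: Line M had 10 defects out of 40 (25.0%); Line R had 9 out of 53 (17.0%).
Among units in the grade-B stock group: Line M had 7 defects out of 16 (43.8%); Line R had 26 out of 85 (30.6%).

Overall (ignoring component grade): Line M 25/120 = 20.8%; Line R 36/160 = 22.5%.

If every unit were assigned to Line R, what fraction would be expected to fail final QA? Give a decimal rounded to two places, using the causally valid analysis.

Component grade is set before the line has any effect — it is not caused by the line — and it independently drives the outcome. That makes it a confounder, so the causal comparison is within component grade levels.
Standardising Line R to the population component grade mix: 0.307·1/22 + 0.332·9/53 + 0.361·26/85 = 0.181.

0.18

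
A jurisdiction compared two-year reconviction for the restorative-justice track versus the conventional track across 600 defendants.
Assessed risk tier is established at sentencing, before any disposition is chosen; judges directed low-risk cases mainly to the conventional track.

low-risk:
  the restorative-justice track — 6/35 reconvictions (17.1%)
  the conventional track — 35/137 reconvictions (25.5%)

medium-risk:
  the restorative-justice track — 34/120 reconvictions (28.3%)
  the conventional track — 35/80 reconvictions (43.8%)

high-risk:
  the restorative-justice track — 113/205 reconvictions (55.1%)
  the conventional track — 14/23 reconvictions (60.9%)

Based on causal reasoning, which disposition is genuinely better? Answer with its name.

Assessed risk tier satisfies the back-door criterion: it is not a descendant of the disposition, and it blocks the spurious path from disposition to outcome. Adjusting for it (i.e., using the within-assessed risk tier rates) gives the causal effect.
Within each level — low-risk: 17.1% vs 25.5%; medium-risk: 28.3% vs 43.8%; high-risk: 55.1% vs 60.9% — the restorative-justice track is lower every time.

the restorative-justice track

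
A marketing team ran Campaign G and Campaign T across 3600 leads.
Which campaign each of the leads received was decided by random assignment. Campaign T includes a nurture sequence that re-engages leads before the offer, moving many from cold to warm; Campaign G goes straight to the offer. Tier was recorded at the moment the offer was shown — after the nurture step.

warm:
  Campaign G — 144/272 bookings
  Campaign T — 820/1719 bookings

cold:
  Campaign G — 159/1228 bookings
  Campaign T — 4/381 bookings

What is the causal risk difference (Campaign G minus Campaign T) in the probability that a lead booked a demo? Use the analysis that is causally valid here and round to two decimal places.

-0.19

Because the campaign influences engagement tier, engagement tier is a post-treatment mediator, not a confounder. Stratifying on it would bias the estimate; the causal effect is the crude pooled difference.
The causal difference is the pooled difference: 0.202 − 0.392 = -0.190.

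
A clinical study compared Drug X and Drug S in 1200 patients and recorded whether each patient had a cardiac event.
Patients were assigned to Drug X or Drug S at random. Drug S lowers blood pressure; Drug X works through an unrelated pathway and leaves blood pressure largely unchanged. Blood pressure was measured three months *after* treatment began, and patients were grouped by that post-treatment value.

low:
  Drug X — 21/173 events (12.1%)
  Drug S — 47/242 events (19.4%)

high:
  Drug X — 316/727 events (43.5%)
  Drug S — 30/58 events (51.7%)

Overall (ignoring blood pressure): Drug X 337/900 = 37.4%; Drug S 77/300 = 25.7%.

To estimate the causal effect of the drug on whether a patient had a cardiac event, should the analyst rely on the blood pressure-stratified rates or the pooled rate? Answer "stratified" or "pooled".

The stratified and pooled comparisons disagree (Drug X wins within each blood pressure; Drug S wins overall), so the answer turns on the causal role of blood pressure.
Because the drug influences blood pressure, blood pressure is a post-treatment mediator, not a confounder. Stratifying on it would bias the estimate; the causal effect is the crude pooled difference.
Pooled: Drug X 37.4% vs Drug S 25.7%; Drug S is lower overall.

pooled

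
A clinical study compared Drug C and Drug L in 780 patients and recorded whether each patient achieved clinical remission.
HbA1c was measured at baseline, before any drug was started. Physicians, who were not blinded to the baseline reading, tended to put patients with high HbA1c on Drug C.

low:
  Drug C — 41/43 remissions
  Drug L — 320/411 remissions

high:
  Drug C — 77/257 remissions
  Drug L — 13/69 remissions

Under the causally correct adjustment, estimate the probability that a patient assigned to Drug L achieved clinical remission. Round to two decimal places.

Since HbA1c is a pre-existing factor (not a product of the drug) and it affects the outcome on its own, it is a confounder. The stratified rates, not the pooled rate, identify the causal effect.
Standardising Drug L to the population HbA1c mix: 0.582·320/411 + 0.418·13/69 = 0.532.

0.53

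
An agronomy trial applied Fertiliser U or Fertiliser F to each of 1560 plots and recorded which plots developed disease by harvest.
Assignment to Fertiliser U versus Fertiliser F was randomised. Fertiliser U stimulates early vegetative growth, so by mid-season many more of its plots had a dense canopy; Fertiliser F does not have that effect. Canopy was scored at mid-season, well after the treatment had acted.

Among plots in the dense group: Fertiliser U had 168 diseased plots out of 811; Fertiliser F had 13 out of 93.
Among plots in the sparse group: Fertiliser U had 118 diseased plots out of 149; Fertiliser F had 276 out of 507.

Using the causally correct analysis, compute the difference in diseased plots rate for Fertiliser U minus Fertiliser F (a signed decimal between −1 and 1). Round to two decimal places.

-0.18

Within every mid-season canopy level Fertiliser F has the lower rate, yet pooled Fertiliser U does — Simpson's reversal.
The distribution of mid-season canopy is itself part of what the fertiliser does — it is an intermediate outcome. Holding it fixed would remove that part of the effect; the total effect is the pooled difference.
The causal difference is the pooled difference: 0.298 − 0.482 = -0.184.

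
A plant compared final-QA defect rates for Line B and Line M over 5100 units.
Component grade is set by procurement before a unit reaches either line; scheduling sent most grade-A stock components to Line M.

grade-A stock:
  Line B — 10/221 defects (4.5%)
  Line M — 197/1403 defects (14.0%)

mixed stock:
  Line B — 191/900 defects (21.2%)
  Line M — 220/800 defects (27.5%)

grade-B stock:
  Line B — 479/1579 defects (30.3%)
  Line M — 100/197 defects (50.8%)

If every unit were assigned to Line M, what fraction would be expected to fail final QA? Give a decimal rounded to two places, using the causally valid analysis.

Here component grade is a common cause — it drives both which line a case falls under and the outcome. The crude comparison mixes populations; the stratum-specific rates are the causally relevant ones.
Standardising Line M to the population component grade mix: 0.318·197/1403 + 0.333·220/800 + 0.348·100/197 = 0.313.

0.31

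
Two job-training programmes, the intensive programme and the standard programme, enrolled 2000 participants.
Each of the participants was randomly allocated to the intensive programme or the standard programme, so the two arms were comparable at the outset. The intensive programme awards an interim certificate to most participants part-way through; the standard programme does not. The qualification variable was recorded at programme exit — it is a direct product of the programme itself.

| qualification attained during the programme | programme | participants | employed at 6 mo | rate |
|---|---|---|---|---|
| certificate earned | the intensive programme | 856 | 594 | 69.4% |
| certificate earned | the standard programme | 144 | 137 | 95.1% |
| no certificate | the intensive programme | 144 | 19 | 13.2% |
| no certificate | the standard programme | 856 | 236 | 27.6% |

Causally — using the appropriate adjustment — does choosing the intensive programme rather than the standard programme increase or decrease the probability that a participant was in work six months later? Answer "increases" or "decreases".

increases

Within every qualification attained during the programme level the standard programme has the higher rate, yet pooled the intensive programme does — Simpson's reversal.
Qualification attained during the programme lies on the pathway programme → qualification attained during the programme → outcome, so adjusting for it blocks the indirect effect. For the total causal effect of programme, use the unadjusted pooled rates.
Pooled: the intensive programme 61.3% vs the standard programme 37.3%; the intensive programme is higher overall.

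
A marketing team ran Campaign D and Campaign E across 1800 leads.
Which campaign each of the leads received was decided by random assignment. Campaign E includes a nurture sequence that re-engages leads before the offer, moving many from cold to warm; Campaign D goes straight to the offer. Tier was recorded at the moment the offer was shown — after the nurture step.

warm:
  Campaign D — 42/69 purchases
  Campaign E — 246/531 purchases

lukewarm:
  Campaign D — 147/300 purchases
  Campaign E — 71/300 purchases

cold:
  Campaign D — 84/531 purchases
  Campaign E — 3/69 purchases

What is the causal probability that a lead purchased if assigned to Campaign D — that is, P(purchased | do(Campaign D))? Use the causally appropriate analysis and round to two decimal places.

0.30

Stratifying would compare campaigns among leads the campaigns themselves sorted into engagement tier groups — a form of selection on an intermediate. The unconditioned pooled rates give the total causal effect.
So P(outcome | do(Campaign D)) is just the pooled rate for Campaign D: 273/900 = 0.303.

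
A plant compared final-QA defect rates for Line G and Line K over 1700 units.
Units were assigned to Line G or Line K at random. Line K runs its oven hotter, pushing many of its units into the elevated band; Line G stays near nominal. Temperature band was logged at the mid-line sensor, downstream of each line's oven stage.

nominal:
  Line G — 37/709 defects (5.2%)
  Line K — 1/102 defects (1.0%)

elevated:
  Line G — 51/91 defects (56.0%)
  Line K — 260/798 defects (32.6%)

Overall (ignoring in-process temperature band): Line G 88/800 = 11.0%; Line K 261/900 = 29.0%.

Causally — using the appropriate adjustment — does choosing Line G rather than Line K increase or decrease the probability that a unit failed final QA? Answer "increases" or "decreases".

decreases

The distribution of in-process temperature band is itself part of what the line does — it is an intermediate outcome. Holding it fixed would remove that part of the effect; the total effect is the pooled difference.
Pooled: Line G 11.0% vs Line K 29.0%; Line G is lower overall.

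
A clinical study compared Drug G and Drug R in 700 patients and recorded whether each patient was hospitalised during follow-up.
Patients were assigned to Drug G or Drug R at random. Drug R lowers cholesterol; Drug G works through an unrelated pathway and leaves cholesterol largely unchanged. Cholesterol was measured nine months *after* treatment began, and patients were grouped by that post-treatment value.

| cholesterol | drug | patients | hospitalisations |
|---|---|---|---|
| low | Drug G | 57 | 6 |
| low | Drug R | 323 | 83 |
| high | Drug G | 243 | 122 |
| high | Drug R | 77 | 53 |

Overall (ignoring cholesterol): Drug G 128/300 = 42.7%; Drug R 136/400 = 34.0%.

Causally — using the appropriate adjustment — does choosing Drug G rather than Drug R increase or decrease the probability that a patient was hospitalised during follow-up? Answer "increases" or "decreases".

increases

The stratified and pooled comparisons disagree (Drug G wins within each cholesterol; Drug R wins overall), so the answer turns on the causal role of cholesterol.
Cholesterol is downstream of the drug. One should not condition on a consequence of treatment, so the overall rates are the right comparison.
Pooled: Drug G 42.7% vs Drug R 34.0%; Drug R is lower overall.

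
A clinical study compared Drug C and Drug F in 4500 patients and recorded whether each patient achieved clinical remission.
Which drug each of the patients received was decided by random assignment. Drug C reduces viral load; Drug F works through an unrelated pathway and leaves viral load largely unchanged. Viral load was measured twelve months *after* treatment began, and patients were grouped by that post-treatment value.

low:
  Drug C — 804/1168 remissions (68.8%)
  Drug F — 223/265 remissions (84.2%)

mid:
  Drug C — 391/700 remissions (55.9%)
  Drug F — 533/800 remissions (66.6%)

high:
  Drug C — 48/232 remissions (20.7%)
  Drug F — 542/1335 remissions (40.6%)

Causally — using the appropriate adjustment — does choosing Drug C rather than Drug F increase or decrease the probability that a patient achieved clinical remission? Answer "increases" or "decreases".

Viral load is downstream of the drug. One should not condition on a consequence of treatment, so the overall rates are the right comparison.
Pooled: Drug C 59.2% vs Drug F 54.1%; Drug C is higher overall.

increases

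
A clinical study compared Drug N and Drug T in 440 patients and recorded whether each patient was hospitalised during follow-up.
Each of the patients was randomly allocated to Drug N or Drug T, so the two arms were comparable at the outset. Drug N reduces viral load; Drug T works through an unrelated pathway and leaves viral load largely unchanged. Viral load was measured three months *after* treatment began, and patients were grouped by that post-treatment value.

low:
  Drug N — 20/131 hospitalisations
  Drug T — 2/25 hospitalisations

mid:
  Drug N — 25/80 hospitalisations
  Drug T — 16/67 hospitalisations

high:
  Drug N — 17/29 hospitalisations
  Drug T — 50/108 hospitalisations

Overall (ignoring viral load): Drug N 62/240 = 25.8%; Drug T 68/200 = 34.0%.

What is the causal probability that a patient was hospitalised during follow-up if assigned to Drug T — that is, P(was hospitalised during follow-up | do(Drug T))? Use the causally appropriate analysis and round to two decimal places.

Viral load is recorded after the drug and is itself shifted by it — it sits on the causal path from drug to outcome. Conditioning on a mediator would strip out part of the effect we want; the pooled comparison gives the total causal effect.
So P(outcome | do(Drug T)) is just the pooled rate for Drug T: 68/200 = 0.340.

0.34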